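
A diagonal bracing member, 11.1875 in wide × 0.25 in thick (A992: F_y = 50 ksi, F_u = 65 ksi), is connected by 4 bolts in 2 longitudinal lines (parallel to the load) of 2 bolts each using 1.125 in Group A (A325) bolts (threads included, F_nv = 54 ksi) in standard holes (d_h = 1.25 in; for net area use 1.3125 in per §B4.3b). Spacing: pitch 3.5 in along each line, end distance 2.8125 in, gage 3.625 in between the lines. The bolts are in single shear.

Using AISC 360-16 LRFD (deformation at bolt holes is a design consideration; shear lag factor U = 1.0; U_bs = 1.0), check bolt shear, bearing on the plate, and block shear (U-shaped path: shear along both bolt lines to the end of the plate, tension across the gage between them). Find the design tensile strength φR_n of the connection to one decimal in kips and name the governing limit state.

91.7 kips (block shear governs)

Bolt shear: A_b = π(1.125)²/4 = 0.99402 in². φR_n = 0.75 × 54 × 0.99402 × 4 × 1 = 161.0 kips.
Bearing (0.25 in plate, F_u = 65 ksi): end bolts L_c = 2.8125 − 1.25/2 = 2.1875, R_n = min(1.2×2.1875×0.25×65, 2.4×1.125×0.25×65) = 42.656 kips/bolt; interior L_c = 3.5 − 1.25 = 2.25, R_n = 43.875 kips/bolt. φR_n = 0.75 × (2×42.656 + 2×43.875) = 129.8 kips.
Block shear: shear path 2×[2.8125+1×3.5] = 2×6.3125 in, A_gv = 3.1563, A_nv = 2×(6.3125 − 1.5×1.3125)×0.25 = 2.1719 in²; tension across gage: (3.625 − 1×1.3125)×0.25 = 0.57813 in². R_n = min(0.6×65×2.1719, 0.6×50×3.1563) + 1.0×65×0.57813 = min(84.704, 94.689) + 37.578 = 122.28 kips. φR_n = 0.75 × 122.28 = 91.7 kips.
Governing: min(161.0, 129.8, 91.7) = 91.7 kips → block shear.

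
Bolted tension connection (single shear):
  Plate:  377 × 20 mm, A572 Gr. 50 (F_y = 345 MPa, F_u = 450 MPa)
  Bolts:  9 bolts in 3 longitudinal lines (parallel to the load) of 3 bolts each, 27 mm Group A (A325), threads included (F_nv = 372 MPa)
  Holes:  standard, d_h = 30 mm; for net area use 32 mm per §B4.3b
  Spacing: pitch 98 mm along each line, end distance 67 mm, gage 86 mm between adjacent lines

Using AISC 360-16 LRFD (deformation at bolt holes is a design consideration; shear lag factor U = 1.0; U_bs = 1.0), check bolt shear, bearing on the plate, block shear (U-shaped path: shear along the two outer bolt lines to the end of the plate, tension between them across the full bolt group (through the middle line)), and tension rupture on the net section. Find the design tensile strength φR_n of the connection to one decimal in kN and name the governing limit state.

1437.7 kN (bolt shear governs)

Bolt shear: A_b = π(27)²/4 = 572.56 mm². φR_n = 0.75 × 372 × 572.56 × 9 × 1 = 1437.7 kN.
Bearing (20 mm plate, F_u = 450 MPa): end bolts L_c = 67 − 30/2 = 52, R_n = min(1.2×52×20×450, 2.4×27×20×450) = 561.6 kN/bolt; interior L_c = 98 − 30 = 68, R_n = 583.2 kN/bolt. φR_n = 0.75 × (3×561.6 + 6×583.2) = 3888.0 kN.
Block shear: shear path 2×[67+2×98] = 2×263 mm, A_gv = 10520, A_nv = 2×(263 − 2.5×32)×20 = 7320 mm²; tension across gage: (172 − 2×32)×20 = 2160 mm². R_n = min(0.6×450×7320, 0.6×345×10520) + 1.0×450×2160 = min(1976.4, 2177.6) + 972 = 2948.4 kN. φR_n = 0.75 × 2948.4 = 2211.3 kN.
Tension rupture (net): A_n = (377 − 3×32)×20 = 5620 mm² (U = 1.0, A_e = A_n). φR_n = 0.75 × 450 × 5620 = 1896.8 kN.
Governing: min(1437.7, 3888.0, 2211.3, 1896.8) = 1437.7 kN → bolt shear.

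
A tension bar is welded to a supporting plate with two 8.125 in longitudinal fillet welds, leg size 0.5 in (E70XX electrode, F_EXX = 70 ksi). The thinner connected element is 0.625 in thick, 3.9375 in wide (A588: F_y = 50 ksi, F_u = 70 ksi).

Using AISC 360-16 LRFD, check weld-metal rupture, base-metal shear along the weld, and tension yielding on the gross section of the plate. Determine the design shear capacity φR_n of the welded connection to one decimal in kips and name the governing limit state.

Weld metal: throat = 0.707×0.5 = 0.3535 in, L = 2×8.125 = 16.25 in. φR_n = 0.75 × 0.6 × 70 × 0.3535 × 16.25 = 180.9 kips.
Base metal shear (0.625 in plate): yield φR_n = 1.0×0.6×50×0.625×16.25 = 304.7 kips; rupture φR_n = 0.75×0.6×70×0.625×16.25 = 319.9 kips; take 304.7 kips (yield).
Tension yield (gross): A_g = 3.9375×0.625 = 2.4609 in². φR_n = 0.90 × 50 × 2.4609 = 110.7 kips.
Governing: min(180.9, 304.7, 110.7) = 110.7 kips → gross-section yield.

110.7 kips (gross-section yield governs)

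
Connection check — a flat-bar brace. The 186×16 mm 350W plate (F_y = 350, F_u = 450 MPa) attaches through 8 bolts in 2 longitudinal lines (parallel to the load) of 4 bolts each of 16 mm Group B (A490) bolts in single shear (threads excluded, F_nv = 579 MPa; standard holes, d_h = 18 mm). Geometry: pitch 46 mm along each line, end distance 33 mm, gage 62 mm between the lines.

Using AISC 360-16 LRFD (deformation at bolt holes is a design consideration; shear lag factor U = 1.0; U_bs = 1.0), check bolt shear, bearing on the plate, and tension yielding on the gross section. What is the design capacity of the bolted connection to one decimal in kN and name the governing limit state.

Bolt shear: A_b = π(16)²/4 = 201.06 mm². φR_n = 0.75 × 579 × 201.06 × 8 × 1 = 698.5 kN.
Bearing (16 mm plate, F_u = 450 MPa): end bolts L_c = 33 − 18/2 = 24, R_n = min(1.2×24×16×450, 2.4×16×16×450) = 207.36 kN/bolt; interior L_c = 46 − 18 = 28, R_n = 241.92 kN/bolt. φR_n = 0.75 × (2×207.36 + 6×241.92) = 1399.7 kN.
Tension yield (gross): A_g = 186×16 = 2976 mm². φR_n = 0.90 × 350 × 2976 = 937.4 kN.
Governing: min(698.5, 1399.7, 937.4) = 698.5 kN → bolt shear.

698.5 kN (bolt shear governs)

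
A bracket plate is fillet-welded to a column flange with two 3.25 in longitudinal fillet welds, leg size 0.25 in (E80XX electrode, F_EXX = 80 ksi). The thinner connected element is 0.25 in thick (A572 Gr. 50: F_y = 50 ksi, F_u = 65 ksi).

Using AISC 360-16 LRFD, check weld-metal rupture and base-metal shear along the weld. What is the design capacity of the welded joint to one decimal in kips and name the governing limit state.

41.4 kips (weld metal governs)

Weld metal: throat = 0.707×0.25 = 0.17675 in, L = 2×3.25 = 6.5 in. φR_n = 0.75 × 0.6 × 80 × 0.17675 × 6.5 = 41.4 kips.
Base metal shear (0.25 in plate): yield φR_n = 1.0×0.6×50×0.25×6.5 = 48.8 kips; rupture φR_n = 0.75×0.6×65×0.25×6.5 = 47.5 kips; take 47.5 kips (rupture).
Governing: min(41.4, 47.5) = 41.4 kips → weld metal.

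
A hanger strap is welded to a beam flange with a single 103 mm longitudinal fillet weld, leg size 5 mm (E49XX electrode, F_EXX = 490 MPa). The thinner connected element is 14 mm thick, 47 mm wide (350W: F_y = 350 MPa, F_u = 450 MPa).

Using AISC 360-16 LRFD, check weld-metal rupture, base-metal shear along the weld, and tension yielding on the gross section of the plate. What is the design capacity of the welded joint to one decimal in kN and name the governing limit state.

80.3 kN (weld metal governs)

Weld metal: throat = 0.707×5 = 3.535 mm, L = 103 mm. φR_n = 0.75 × 0.6 × 490 × 3.535 × 103 = 80.3 kN.
Base metal shear (14 mm plate): yield φR_n = 1.0×0.6×350×14×103 = 302.8 kN; rupture φR_n = 0.75×0.6×450×14×103 = 292.0 kN; take 292.0 kN (rupture).
Tension yield (gross): A_g = 47×14 = 658 mm². φR_n = 0.90 × 350 × 658 = 207.3 kN.
Governing: min(80.3, 292.0, 207.3) = 80.3 kN → weld metal.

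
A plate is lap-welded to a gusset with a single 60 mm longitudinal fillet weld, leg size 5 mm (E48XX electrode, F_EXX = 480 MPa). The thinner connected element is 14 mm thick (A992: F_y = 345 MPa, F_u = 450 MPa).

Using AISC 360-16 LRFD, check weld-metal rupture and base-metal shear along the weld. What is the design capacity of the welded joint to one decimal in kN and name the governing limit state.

Weld metal: throat = 0.707×5 = 3.535 mm, L = 60 mm. φR_n = 0.75 × 0.6 × 480 × 3.535 × 60 = 45.8 kN.
Base metal shear (14 mm plate): yield φR_n = 1.0×0.6×345×14×60 = 173.9 kN; rupture φR_n = 0.75×0.6×450×14×60 = 170.1 kN; take 170.1 kN (rupture).
Governing: min(45.8, 170.1) = 45.8 kN → weld metal.

45.8 kN (weld metal governs)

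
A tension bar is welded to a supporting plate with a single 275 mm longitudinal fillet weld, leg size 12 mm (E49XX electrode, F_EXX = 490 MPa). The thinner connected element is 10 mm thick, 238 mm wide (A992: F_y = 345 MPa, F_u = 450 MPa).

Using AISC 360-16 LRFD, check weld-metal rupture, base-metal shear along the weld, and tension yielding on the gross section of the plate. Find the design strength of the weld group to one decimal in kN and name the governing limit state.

514.4 kN (weld metal governs)

Weld metal: throat = 0.707×12 = 8.484 mm, L = 275 mm. φR_n = 0.75 × 0.6 × 490 × 8.484 × 275 = 514.4 kN.
Base metal shear (10 mm plate): yield φR_n = 1.0×0.6×345×10×275 = 569.3 kN; rupture φR_n = 0.75×0.6×450×10×275 = 556.9 kN; take 556.9 kN (rupture).
Tension yield (gross): A_g = 238×10 = 2380 mm². φR_n = 0.90 × 345 × 2380 = 739.0 kN.
Governing: min(514.4, 556.9, 739.0) = 514.4 kN → weld metal.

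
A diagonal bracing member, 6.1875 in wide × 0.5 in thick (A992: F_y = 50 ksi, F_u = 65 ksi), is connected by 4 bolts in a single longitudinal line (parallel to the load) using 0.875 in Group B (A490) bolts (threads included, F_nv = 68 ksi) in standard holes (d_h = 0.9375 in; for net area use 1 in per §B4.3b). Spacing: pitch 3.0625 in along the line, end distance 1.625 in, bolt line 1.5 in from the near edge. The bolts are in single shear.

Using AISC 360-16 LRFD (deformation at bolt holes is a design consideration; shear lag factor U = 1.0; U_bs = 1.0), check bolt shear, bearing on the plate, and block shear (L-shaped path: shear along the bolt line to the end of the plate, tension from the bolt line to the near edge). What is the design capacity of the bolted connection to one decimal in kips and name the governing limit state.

Bolt shear: A_b = π(0.875)²/4 = 0.60132 in². φR_n = 0.75 × 68 × 0.60132 × 4 × 1 = 122.7 kips.
Bearing (0.5 in plate, F_u = 65 ksi): end bolts L_c = 1.625 − 0.9375/2 = 1.15625, R_n = min(1.2×1.15625×0.5×65, 2.4×0.875×0.5×65) = 45.094 kips/bolt; interior L_c = 3.0625 − 0.9375 = 2.125, R_n = 68.25 kips/bolt. φR_n = 0.75 × (1×45.094 + 3×68.25) = 187.4 kips.
Block shear: shear path 1×[1.625+3×3.0625] = 1×10.8125 in, A_gv = 5.4063, A_nv = 1×(10.8125 − 3.5×1)×0.5 = 3.6563 in²; tension to near edge: (1.5 − 0.5×1)×0.5 = 0.5 in². R_n = min(0.6×65×3.6563, 0.6×50×5.4063) + 1.0×65×0.5 = min(142.6, 162.19) + 32.5 = 175.1 kips. φR_n = 0.75 × 175.1 = 131.3 kips.
Governing: min(122.7, 187.4, 131.3) = 122.7 kips → bolt shear.

122.7 kips (bolt shear governs)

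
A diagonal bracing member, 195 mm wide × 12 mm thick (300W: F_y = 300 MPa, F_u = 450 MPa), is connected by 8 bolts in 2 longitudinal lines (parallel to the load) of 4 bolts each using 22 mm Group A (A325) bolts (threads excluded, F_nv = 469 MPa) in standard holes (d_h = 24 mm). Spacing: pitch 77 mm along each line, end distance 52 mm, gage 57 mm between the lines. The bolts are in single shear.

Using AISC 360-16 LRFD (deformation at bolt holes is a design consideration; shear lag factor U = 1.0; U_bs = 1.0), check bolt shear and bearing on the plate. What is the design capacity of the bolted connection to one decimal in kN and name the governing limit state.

Bolt shear: A_b = π(22)²/4 = 380.13 mm². φR_n = 0.75 × 469 × 380.13 × 8 × 1 = 1069.7 kN.
Bearing (12 mm plate, F_u = 450 MPa): end bolts L_c = 52 − 24/2 = 40, R_n = min(1.2×40×12×450, 2.4×22×12×450) = 259.2 kN/bolt; interior L_c = 77 − 24 = 53, R_n = 285.12 kN/bolt. φR_n = 0.75 × (2×259.2 + 6×285.12) = 1671.8 kN.
Governing: min(1069.7, 1671.8) = 1069.7 kN → bolt shear.

1069.7 kN (bolt shear governs)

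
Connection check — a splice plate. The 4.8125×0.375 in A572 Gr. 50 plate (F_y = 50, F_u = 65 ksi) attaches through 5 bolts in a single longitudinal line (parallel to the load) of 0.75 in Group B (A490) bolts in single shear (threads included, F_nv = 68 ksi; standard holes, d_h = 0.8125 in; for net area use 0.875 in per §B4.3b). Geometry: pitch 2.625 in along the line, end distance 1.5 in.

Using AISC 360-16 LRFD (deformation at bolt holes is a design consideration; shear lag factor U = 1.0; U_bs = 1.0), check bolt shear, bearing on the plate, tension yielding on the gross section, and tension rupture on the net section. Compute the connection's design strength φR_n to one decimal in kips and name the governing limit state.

Bolt shear: A_b = π(0.75)²/4 = 0.44179 in². φR_n = 0.75 × 68 × 0.44179 × 5 × 1 = 112.7 kips.
Bearing (0.375 in plate, F_u = 65 ksi): end bolts L_c = 1.5 − 0.8125/2 = 1.09375, R_n = min(1.2×1.09375×0.375×65, 2.4×0.75×0.375×65) = 31.992 kips/bolt; interior L_c = 2.625 − 0.8125 = 1.8125, R_n = 43.875 kips/bolt. φR_n = 0.75 × (1×31.992 + 4×43.875) = 155.6 kips.
Tension yield (gross): A_g = 4.8125×0.375 = 1.8047 in². φR_n = 0.90 × 50 × 1.8047 = 81.2 kips.
Tension rupture (net): A_n = (4.8125 − 1×0.875)×0.375 = 1.4766 in² (U = 1.0, A_e = A_n). φR_n = 0.75 × 65 × 1.4766 = 72.0 kips.
Governing: min(112.7, 155.6, 81.2, 72.0) = 72.0 kips → net-section rupture.

72.0 kips (net-section rupture governs)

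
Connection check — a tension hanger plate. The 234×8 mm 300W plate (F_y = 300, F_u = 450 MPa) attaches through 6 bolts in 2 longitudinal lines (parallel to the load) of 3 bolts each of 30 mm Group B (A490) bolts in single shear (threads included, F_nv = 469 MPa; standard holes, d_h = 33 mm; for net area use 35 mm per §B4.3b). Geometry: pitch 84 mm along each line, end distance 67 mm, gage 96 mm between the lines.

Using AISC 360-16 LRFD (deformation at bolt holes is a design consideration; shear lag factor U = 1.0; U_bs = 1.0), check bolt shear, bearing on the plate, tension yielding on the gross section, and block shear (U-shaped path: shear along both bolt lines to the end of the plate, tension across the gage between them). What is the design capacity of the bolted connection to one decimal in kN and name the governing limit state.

505.4 kN (gross-section yield governs)

Bolt shear: A_b = π(30)²/4 = 706.86 mm². φR_n = 0.75 × 469 × 706.86 × 6 × 1 = 1491.8 kN.
Bearing (8 mm plate, F_u = 450 MPa): end bolts L_c = 67 − 33/2 = 50.5, R_n = min(1.2×50.5×8×450, 2.4×30×8×450) = 218.16 kN/bolt; interior L_c = 84 − 33 = 51, R_n = 220.32 kN/bolt. φR_n = 0.75 × (2×218.16 + 4×220.32) = 988.2 kN.
Tension yield (gross): A_g = 234×8 = 1872 mm². φR_n = 0.90 × 300 × 1872 = 505.4 kN.
Block shear: shear path 2×[67+2×84] = 2×235 mm, A_gv = 3760, A_nv = 2×(235 − 2.5×35)×8 = 2360 mm²; tension across gage: (96 − 1×35)×8 = 488 mm². R_n = min(0.6×450×2360, 0.6×300×3760) + 1.0×450×488 = min(637.2, 676.8) + 219.6 = 856.8 kN. φR_n = 0.75 × 856.8 = 642.6 kN.
Governing: min(1491.8, 988.2, 505.4, 642.6) = 505.4 kN → gross-section yield.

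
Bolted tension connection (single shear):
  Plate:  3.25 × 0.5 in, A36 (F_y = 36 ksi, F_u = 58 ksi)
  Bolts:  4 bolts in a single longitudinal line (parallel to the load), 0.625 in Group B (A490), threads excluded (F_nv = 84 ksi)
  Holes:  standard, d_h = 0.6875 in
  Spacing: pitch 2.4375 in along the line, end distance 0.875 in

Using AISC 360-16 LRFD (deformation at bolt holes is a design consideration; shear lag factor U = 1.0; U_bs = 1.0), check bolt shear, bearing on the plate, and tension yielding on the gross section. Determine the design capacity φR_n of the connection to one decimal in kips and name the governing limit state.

Bolt shear: A_b = π(0.625)²/4 = 0.3068 in². φR_n = 0.75 × 84 × 0.3068 × 4 × 1 = 77.3 kips.
Bearing (0.5 in plate, F_u = 58 ksi): end bolts L_c = 0.875 − 0.6875/2 = 0.53125, R_n = min(1.2×0.53125×0.5×58, 2.4×0.625×0.5×58) = 18.488 kips/bolt; interior L_c = 2.4375 − 0.6875 = 1.75, R_n = 43.5 kips/bolt. φR_n = 0.75 × (1×18.488 + 3×43.5) = 111.7 kips.
Tension yield (gross): A_g = 3.25×0.5 = 1.625 in². φR_n = 0.90 × 36 × 1.625 = 52.7 kips.
Governing: min(77.3, 111.7, 52.7) = 52.7 kips → gross-section yield.

52.7 kips (gross-section yield governs)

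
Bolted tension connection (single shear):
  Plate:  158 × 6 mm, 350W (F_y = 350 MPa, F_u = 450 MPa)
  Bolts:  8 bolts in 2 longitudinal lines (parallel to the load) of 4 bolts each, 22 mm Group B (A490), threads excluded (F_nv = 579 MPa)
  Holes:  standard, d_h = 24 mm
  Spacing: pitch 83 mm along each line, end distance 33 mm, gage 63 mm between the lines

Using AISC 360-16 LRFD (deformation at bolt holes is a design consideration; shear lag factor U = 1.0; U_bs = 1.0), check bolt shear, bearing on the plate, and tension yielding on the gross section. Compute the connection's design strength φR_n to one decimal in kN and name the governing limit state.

Bolt shear: A_b = π(22)²/4 = 380.13 mm². φR_n = 0.75 × 579 × 380.13 × 8 × 1 = 1320.6 kN.
Bearing (6 mm plate, F_u = 450 MPa): end bolts L_c = 33 − 24/2 = 21, R_n = min(1.2×21×6×450, 2.4×22×6×450) = 68.04 kN/bolt; interior L_c = 83 − 24 = 59, R_n = 142.56 kN/bolt. φR_n = 0.75 × (2×68.04 + 6×142.56) = 743.6 kN.
Tension yield (gross): A_g = 158×6 = 948 mm². φR_n = 0.90 × 350 × 948 = 298.6 kN.
Governing: min(1320.6, 743.6, 298.6) = 298.6 kN → gross-section yield.

298.6 kN (gross-section yield governs)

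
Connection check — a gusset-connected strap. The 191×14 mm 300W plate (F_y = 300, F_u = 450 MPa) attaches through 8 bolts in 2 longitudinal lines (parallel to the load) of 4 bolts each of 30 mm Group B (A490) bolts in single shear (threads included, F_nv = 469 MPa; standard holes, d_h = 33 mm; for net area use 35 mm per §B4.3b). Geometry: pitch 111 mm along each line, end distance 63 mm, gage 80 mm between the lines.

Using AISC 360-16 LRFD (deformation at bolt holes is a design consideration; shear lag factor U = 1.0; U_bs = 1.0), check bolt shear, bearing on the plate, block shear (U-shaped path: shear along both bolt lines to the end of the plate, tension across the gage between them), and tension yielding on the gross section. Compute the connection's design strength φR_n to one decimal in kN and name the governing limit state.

722.0 kN (gross-section yield governs)

Bolt shear: A_b = π(30)²/4 = 706.86 mm². φR_n = 0.75 × 469 × 706.86 × 8 × 1 = 1989.1 kN.
Bearing (14 mm plate, F_u = 450 MPa): end bolts L_c = 63 − 33/2 = 46.5, R_n = min(1.2×46.5×14×450, 2.4×30×14×450) = 351.54 kN/bolt; interior L_c = 111 − 33 = 78, R_n = 453.6 kN/bolt. φR_n = 0.75 × (2×351.54 + 6×453.6) = 2568.5 kN.
Block shear: shear path 2×[63+3×111] = 2×396 mm, A_gv = 11088, A_nv = 2×(396 − 3.5×35)×14 = 7658 mm²; tension across gage: (80 − 1×35)×14 = 630 mm². R_n = min(0.6×450×7658, 0.6×300×11088) + 1.0×450×630 = min(2067.7, 1995.8) + 283.5 = 2279.3 kN. φR_n = 0.75 × 2279.3 = 1709.5 kN.
Tension yield (gross): A_g = 191×14 = 2674 mm². φR_n = 0.90 × 300 × 2674 = 722.0 kN.
Governing: min(1989.1, 2568.5, 1709.5, 722.0) = 722.0 kN → gross-section yield.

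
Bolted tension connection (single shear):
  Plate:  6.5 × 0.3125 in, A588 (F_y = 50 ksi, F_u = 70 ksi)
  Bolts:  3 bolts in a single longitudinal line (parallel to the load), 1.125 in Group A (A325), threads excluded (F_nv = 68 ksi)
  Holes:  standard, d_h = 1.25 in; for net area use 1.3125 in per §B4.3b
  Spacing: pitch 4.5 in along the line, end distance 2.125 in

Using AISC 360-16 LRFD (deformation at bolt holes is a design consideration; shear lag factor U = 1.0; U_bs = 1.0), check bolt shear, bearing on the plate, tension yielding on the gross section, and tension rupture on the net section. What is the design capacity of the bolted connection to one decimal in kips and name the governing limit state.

85.1 kips (net-section rupture governs)

Bolt shear: A_b = π(1.125)²/4 = 0.99402 in². φR_n = 0.75 × 68 × 0.99402 × 3 × 1 = 152.1 kips.
Bearing (0.3125 in plate, F_u = 70 ksi): end bolts L_c = 2.125 − 1.25/2 = 1.5, R_n = min(1.2×1.5×0.3125×70, 2.4×1.125×0.3125×70) = 39.375 kips/bolt; interior L_c = 4.5 − 1.25 = 3.25, R_n = 59.063 kips/bolt. φR_n = 0.75 × (1×39.375 + 2×59.063) = 118.1 kips.
Tension yield (gross): A_g = 6.5×0.3125 = 2.0313 in². φR_n = 0.90 × 50 × 2.0313 = 91.4 kips.
Tension rupture (net): A_n = (6.5 − 1×1.3125)×0.3125 = 1.6211 in² (U = 1.0, A_e = A_n). φR_n = 0.75 × 70 × 1.6211 = 85.1 kips.
Governing: min(152.1, 118.1, 91.4, 85.1) = 85.1 kips → net-section rupture.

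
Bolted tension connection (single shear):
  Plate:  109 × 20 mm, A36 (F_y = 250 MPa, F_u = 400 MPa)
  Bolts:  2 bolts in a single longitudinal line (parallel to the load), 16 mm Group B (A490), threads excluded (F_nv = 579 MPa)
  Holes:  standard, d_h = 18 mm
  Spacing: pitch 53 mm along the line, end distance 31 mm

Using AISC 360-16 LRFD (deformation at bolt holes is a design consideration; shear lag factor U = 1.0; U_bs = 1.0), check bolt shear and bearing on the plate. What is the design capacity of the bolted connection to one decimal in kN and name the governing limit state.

Bolt shear: A_b = π(16)²/4 = 201.06 mm². φR_n = 0.75 × 579 × 201.06 × 2 × 1 = 174.6 kN.
Bearing (20 mm plate, F_u = 400 MPa): end bolts L_c = 31 − 18/2 = 22, R_n = min(1.2×22×20×400, 2.4×16×20×400) = 211.2 kN/bolt; interior L_c = 53 − 18 = 35, R_n = 307.2 kN/bolt. φR_n = 0.75 × (1×211.2 + 1×307.2) = 388.8 kN.
Governing: min(174.6, 388.8) = 174.6 kN → bolt shear.

174.6 kN (bolt shear governs)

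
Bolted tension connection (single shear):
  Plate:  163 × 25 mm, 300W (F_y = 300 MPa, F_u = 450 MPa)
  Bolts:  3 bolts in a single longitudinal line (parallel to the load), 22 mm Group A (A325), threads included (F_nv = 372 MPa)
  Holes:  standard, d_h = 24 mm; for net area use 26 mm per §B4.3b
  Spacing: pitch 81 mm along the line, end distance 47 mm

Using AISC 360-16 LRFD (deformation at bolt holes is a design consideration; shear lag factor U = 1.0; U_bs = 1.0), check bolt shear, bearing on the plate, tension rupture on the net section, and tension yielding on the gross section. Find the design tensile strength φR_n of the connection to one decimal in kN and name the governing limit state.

318.2 kN (bolt shear governs)

Bolt shear: A_b = π(22)²/4 = 380.13 mm². φR_n = 0.75 × 372 × 380.13 × 3 × 1 = 318.2 kN.
Bearing (25 mm plate, F_u = 450 MPa): end bolts L_c = 47 − 24/2 = 35, R_n = min(1.2×35×25×450, 2.4×22×25×450) = 472.5 kN/bolt; interior L_c = 81 − 24 = 57, R_n = 594 kN/bolt. φR_n = 0.75 × (1×472.5 + 2×594) = 1245.4 kN.
Tension rupture (net): A_n = (163 − 1×26)×25 = 3425 mm² (U = 1.0, A_e = A_n). φR_n = 0.75 × 450 × 3425 = 1155.9 kN.
Tension yield (gross): A_g = 163×25 = 4075 mm². φR_n = 0.90 × 300 × 4075 = 1100.3 kN.
Governing: min(318.2, 1245.4, 1155.9, 1100.3) = 318.2 kN → bolt shear.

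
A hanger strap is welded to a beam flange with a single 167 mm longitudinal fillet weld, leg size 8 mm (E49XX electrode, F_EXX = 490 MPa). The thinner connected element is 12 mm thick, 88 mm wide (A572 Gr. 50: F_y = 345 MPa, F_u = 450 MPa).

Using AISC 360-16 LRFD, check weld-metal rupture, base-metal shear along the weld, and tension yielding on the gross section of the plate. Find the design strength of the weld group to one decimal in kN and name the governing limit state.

208.3 kN (weld metal governs)

Weld metal: throat = 0.707×8 = 5.656 mm, L = 167 mm. φR_n = 0.75 × 0.6 × 490 × 5.656 × 167 = 208.3 kN.
Base metal shear (12 mm plate): yield φR_n = 1.0×0.6×345×12×167 = 414.8 kN; rupture φR_n = 0.75×0.6×450×12×167 = 405.8 kN; take 405.8 kN (rupture).
Tension yield (gross): A_g = 88×12 = 1056 mm². φR_n = 0.90 × 345 × 1056 = 327.9 kN.
Governing: min(208.3, 405.8, 327.9) = 208.3 kN → weld metal.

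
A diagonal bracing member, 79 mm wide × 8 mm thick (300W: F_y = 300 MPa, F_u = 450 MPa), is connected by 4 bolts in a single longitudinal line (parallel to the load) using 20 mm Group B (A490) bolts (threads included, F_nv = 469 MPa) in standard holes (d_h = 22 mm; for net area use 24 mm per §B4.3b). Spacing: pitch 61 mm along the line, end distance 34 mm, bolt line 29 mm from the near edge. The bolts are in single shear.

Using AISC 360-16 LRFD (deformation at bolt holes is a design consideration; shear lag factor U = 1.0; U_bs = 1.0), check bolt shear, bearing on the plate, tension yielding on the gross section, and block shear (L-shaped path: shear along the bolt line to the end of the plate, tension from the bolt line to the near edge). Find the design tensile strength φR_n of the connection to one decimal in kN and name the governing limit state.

170.6 kN (gross-section yield governs)

Bolt shear: A_b = π(20)²/4 = 314.16 mm². φR_n = 0.75 × 469 × 314.16 × 4 × 1 = 442.0 kN.
Bearing (8 mm plate, F_u = 450 MPa): end bolts L_c = 34 − 22/2 = 23, R_n = min(1.2×23×8×450, 2.4×20×8×450) = 99.36 kN/bolt; interior L_c = 61 − 22 = 39, R_n = 168.48 kN/bolt. φR_n = 0.75 × (1×99.36 + 3×168.48) = 453.6 kN.
Tension yield (gross): A_g = 79×8 = 632 mm². φR_n = 0.90 × 300 × 632 = 170.6 kN.
Block shear: shear path 1×[34+3×61] = 1×217 mm, A_gv = 1736, A_nv = 1×(217 − 3.5×24)×8 = 1064 mm²; tension to near edge: (29 − 0.5×24)×8 = 136 mm². R_n = min(0.6×450×1064, 0.6×300×1736) + 1.0×450×136 = min(287.28, 312.48) + 61.2 = 348.48 kN. φR_n = 0.75 × 348.48 = 261.4 kN.
Governing: min(442.0, 453.6, 170.6, 261.4) = 170.6 kN → gross-section yield.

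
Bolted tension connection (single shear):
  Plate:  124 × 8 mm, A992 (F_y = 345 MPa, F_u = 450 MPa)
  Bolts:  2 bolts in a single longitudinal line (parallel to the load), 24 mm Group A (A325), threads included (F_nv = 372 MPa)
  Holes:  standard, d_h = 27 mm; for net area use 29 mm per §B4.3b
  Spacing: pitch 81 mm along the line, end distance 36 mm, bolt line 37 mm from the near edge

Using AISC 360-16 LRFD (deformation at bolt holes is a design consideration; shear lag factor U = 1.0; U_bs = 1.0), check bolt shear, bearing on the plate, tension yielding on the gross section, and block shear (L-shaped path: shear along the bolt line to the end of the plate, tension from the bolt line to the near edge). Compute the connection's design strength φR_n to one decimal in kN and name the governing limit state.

Bolt shear: A_b = π(24)²/4 = 452.39 mm². φR_n = 0.75 × 372 × 452.39 × 2 × 1 = 252.4 kN.
Bearing (8 mm plate, F_u = 450 MPa): end bolts L_c = 36 − 27/2 = 22.5, R_n = min(1.2×22.5×8×450, 2.4×24×8×450) = 97.2 kN/bolt; interior L_c = 81 − 27 = 54, R_n = 207.36 kN/bolt. φR_n = 0.75 × (1×97.2 + 1×207.36) = 228.4 kN.
Tension yield (gross): A_g = 124×8 = 992 mm². φR_n = 0.90 × 345 × 992 = 308.0 kN.
Block shear: shear path 1×[36+1×81] = 1×117 mm, A_gv = 936, A_nv = 1×(117 − 1.5×29)×8 = 588 mm²; tension to near edge: (37 − 0.5×29)×8 = 180 mm². R_n = min(0.6×450×588, 0.6×345×936) + 1.0×450×180 = min(158.76, 193.75) + 81 = 239.76 kN. φR_n = 0.75 × 239.76 = 179.8 kN.
Governing: min(252.4, 228.4, 308.0, 179.8) = 179.8 kN → block shear.

179.8 kN (block shear governs)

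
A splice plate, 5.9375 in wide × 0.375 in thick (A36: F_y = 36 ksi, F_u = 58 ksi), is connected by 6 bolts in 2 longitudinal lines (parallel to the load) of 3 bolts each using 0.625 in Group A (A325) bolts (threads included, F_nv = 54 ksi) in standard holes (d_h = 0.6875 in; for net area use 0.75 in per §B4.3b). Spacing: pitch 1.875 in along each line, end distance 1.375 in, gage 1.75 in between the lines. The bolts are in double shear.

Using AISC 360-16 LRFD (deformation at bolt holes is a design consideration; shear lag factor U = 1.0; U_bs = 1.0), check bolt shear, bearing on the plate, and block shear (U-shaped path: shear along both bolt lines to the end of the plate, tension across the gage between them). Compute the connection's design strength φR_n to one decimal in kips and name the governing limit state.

Bolt shear: A_b = π(0.625)²/4 = 0.3068 in². φR_n = 0.75 × 54 × 0.3068 × 6 × 2 = 149.1 kips.
Bearing (0.375 in plate, F_u = 58 ksi): end bolts L_c = 1.375 − 0.6875/2 = 1.03125, R_n = min(1.2×1.03125×0.375×58, 2.4×0.625×0.375×58) = 26.916 kips/bolt; interior L_c = 1.875 − 0.6875 = 1.1875, R_n = 30.994 kips/bolt. φR_n = 0.75 × (2×26.916 + 4×30.994) = 133.4 kips.
Block shear: shear path 2×[1.375+2×1.875] = 2×5.125 in, A_gv = 3.8438, A_nv = 2×(5.125 − 2.5×0.75)×0.375 = 2.4375 in²; tension across gage: (1.75 − 1×0.75)×0.375 = 0.375 in². R_n = min(0.6×58×2.4375, 0.6×36×3.8438) + 1.0×58×0.375 = min(84.825, 83.026) + 21.75 = 104.78 kips. φR_n = 0.75 × 104.78 = 78.6 kips.
Governing: min(149.1, 133.4, 78.6) = 78.6 kips → block shear.

78.6 kips (block shear governs)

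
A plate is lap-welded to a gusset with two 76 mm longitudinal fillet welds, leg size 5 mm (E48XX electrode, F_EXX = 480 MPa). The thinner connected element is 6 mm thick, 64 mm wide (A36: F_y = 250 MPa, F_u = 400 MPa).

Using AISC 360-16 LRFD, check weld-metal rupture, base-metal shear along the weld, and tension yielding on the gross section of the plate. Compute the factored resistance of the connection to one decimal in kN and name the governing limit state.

86.4 kN (gross-section yield governs)

Weld metal: throat = 0.707×5 = 3.535 mm, L = 2×76 = 152 mm. φR_n = 0.75 × 0.6 × 480 × 3.535 × 152 = 116.1 kN.
Base metal shear (6 mm plate): yield φR_n = 1.0×0.6×250×6×152 = 136.8 kN; rupture φR_n = 0.75×0.6×400×6×152 = 164.2 kN; take 136.8 kN (yield).
Tension yield (gross): A_g = 64×6 = 384 mm². φR_n = 0.90 × 250 × 384 = 86.4 kN.
Governing: min(116.1, 136.8, 86.4) = 86.4 kN → gross-section yield.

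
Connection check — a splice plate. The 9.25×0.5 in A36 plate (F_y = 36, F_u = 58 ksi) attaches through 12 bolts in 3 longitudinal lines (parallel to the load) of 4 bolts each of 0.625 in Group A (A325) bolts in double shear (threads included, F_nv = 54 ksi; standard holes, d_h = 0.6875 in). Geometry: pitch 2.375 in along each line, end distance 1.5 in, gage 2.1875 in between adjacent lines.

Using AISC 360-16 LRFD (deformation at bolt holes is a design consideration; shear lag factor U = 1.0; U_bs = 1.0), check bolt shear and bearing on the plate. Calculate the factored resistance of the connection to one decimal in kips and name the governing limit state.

Bolt shear: A_b = π(0.625)²/4 = 0.3068 in². φR_n = 0.75 × 54 × 0.3068 × 12 × 2 = 298.2 kips.
Bearing (0.5 in plate, F_u = 58 ksi): end bolts L_c = 1.5 − 0.6875/2 = 1.15625, R_n = min(1.2×1.15625×0.5×58, 2.4×0.625×0.5×58) = 40.238 kips/bolt; interior L_c = 2.375 − 0.6875 = 1.6875, R_n = 43.5 kips/bolt. φR_n = 0.75 × (3×40.238 + 9×43.5) = 384.2 kips.
Governing: min(298.2, 384.2) = 298.2 kips → bolt shear.

298.2 kips (bolt shear governs)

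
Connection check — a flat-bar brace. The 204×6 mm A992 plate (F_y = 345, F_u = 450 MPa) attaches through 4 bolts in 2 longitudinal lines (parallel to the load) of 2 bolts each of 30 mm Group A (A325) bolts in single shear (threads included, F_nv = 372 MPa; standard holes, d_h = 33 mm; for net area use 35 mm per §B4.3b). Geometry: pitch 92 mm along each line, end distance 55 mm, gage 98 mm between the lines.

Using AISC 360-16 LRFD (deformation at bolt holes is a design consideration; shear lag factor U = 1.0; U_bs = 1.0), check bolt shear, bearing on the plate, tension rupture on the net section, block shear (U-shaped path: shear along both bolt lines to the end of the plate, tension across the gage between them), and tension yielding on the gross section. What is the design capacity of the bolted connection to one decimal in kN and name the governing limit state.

271.4 kN (net-section rupture governs)

Bolt shear: A_b = π(30)²/4 = 706.86 mm². φR_n = 0.75 × 372 × 706.86 × 4 × 1 = 788.9 kN.
Bearing (6 mm plate, F_u = 450 MPa): end bolts L_c = 55 − 33/2 = 38.5, R_n = min(1.2×38.5×6×450, 2.4×30×6×450) = 124.74 kN/bolt; interior L_c = 92 − 33 = 59, R_n = 191.16 kN/bolt. φR_n = 0.75 × (2×124.74 + 2×191.16) = 473.9 kN.
Tension rupture (net): A_n = (204 − 2×35)×6 = 804 mm² (U = 1.0, A_e = A_n). φR_n = 0.75 × 450 × 804 = 271.4 kN.
Block shear: shear path 2×[55+1×92] = 2×147 mm, A_gv = 1764, A_nv = 2×(147 − 1.5×35)×6 = 1134 mm²; tension across gage: (98 − 1×35)×6 = 378 mm². R_n = min(0.6×450×1134, 0.6×345×1764) + 1.0×450×378 = min(306.18, 365.15) + 170.1 = 476.28 kN. φR_n = 0.75 × 476.28 = 357.2 kN.
Tension yield (gross): A_g = 204×6 = 1224 mm². φR_n = 0.90 × 345 × 1224 = 380.1 kN.
Governing: min(788.9, 473.9, 271.4, 357.2, 380.1) = 271.4 kN → net-section rupture.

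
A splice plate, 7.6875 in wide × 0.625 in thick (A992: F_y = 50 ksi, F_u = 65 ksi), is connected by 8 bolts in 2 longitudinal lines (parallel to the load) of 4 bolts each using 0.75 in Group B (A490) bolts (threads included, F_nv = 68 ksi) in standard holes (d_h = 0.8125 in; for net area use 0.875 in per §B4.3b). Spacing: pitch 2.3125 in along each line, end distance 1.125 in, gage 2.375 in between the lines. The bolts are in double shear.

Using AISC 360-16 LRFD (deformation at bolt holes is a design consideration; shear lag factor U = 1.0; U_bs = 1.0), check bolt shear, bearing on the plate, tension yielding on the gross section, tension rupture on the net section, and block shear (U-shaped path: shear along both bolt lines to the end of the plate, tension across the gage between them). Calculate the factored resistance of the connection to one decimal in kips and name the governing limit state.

180.9 kips (net-section rupture governs)

Bolt shear: A_b = π(0.75)²/4 = 0.44179 in². φR_n = 0.75 × 68 × 0.44179 × 8 × 2 = 360.5 kips.
Bearing (0.625 in plate, F_u = 65 ksi): end bolts L_c = 1.125 − 0.8125/2 = 0.71875, R_n = min(1.2×0.71875×0.625×65, 2.4×0.75×0.625×65) = 35.039 kips/bolt; interior L_c = 2.3125 − 0.8125 = 1.5, R_n = 73.125 kips/bolt. φR_n = 0.75 × (2×35.039 + 6×73.125) = 381.6 kips.
Tension yield (gross): A_g = 7.6875×0.625 = 4.8047 in². φR_n = 0.90 × 50 × 4.8047 = 216.2 kips.
Tension rupture (net): A_n = (7.6875 − 2×0.875)×0.625 = 3.7109 in² (U = 1.0, A_e = A_n). φR_n = 0.75 × 65 × 3.7109 = 180.9 kips.
Block shear: shear path 2×[1.125+3×2.3125] = 2×8.0625 in, A_gv = 10.078, A_nv = 2×(8.0625 − 3.5×0.875)×0.625 = 6.25 in²; tension across gage: (2.375 − 1×0.875)×0.625 = 0.9375 in². R_n = min(0.6×65×6.25, 0.6×50×10.078) + 1.0×65×0.9375 = min(243.75, 302.34) + 60.938 = 304.69 kips. φR_n = 0.75 × 304.69 = 228.5 kips.
Governing: min(360.5, 381.6, 216.2, 180.9, 228.5) = 180.9 kips → net-section rupture.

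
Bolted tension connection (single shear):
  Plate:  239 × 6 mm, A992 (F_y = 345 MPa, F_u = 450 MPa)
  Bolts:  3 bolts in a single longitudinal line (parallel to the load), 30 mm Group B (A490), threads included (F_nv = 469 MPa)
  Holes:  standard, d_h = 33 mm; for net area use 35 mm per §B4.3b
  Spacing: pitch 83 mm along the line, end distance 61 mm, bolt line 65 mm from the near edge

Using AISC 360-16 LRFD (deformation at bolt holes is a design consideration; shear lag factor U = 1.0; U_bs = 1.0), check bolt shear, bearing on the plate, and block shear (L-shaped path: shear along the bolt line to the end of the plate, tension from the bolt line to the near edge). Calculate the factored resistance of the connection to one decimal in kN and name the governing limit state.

Bolt shear: A_b = π(30)²/4 = 706.86 mm². φR_n = 0.75 × 469 × 706.86 × 3 × 1 = 745.9 kN.
Bearing (6 mm plate, F_u = 450 MPa): end bolts L_c = 61 − 33/2 = 44.5, R_n = min(1.2×44.5×6×450, 2.4×30×6×450) = 144.18 kN/bolt; interior L_c = 83 − 33 = 50, R_n = 162 kN/bolt. φR_n = 0.75 × (1×144.18 + 2×162) = 351.1 kN.
Block shear: shear path 1×[61+2×83] = 1×227 mm, A_gv = 1362, A_nv = 1×(227 − 2.5×35)×6 = 837 mm²; tension to near edge: (65 − 0.5×35)×6 = 285 mm². R_n = min(0.6×450×837, 0.6×345×1362) + 1.0×450×285 = min(225.99, 281.93) + 128.25 = 354.24 kN. φR_n = 0.75 × 354.24 = 265.7 kN.
Governing: min(745.9, 351.1, 265.7) = 265.7 kN → block shear.

265.7 kN (block shear governs)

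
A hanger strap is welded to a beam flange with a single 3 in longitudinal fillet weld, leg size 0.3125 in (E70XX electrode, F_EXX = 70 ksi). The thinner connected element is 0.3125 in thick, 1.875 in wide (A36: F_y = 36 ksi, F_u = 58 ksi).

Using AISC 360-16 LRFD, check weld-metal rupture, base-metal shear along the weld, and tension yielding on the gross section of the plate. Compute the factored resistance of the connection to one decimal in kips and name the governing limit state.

19.0 kips (gross-section yield governs)

Weld metal: throat = 0.707×0.3125 = 0.22094 in, L = 3 in. φR_n = 0.75 × 0.6 × 70 × 0.22094 × 3 = 20.9 kips.
Base metal shear (0.3125 in plate): yield φR_n = 1.0×0.6×36×0.3125×3 = 20.3 kips; rupture φR_n = 0.75×0.6×58×0.3125×3 = 24.5 kips; take 20.3 kips (yield).
Tension yield (gross): A_g = 1.875×0.3125 = 0.58594 in². φR_n = 0.90 × 36 × 0.58594 = 19.0 kips.
Governing: min(20.9, 20.3, 19.0) = 19.0 kips → gross-section yield.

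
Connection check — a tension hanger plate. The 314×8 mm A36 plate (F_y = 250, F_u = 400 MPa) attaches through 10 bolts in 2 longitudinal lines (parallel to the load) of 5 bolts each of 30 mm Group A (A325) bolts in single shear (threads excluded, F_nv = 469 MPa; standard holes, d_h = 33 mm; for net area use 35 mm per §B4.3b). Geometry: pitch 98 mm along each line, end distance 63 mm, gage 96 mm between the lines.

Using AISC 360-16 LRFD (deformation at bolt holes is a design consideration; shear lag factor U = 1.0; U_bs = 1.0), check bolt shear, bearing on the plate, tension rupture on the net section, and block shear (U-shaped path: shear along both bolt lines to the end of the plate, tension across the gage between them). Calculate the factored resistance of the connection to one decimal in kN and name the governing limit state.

585.6 kN (net-section rupture governs)

Bolt shear: A_b = π(30)²/4 = 706.86 mm². φR_n = 0.75 × 469 × 706.86 × 10 × 1 = 2486.4 kN.
Bearing (8 mm plate, F_u = 400 MPa): end bolts L_c = 63 − 33/2 = 46.5, R_n = min(1.2×46.5×8×400, 2.4×30×8×400) = 178.56 kN/bolt; interior L_c = 98 − 33 = 65, R_n = 230.4 kN/bolt. φR_n = 0.75 × (2×178.56 + 8×230.4) = 1650.2 kN.
Tension rupture (net): A_n = (314 − 2×35)×8 = 1952 mm² (U = 1.0, A_e = A_n). φR_n = 0.75 × 400 × 1952 = 585.6 kN.
Block shear: shear path 2×[63+4×98] = 2×455 mm, A_gv = 7280, A_nv = 2×(455 − 4.5×35)×8 = 4760 mm²; tension across gage: (96 − 1×35)×8 = 488 mm². R_n = min(0.6×400×4760, 0.6×250×7280) + 1.0×400×488 = min(1142.4, 1092) + 195.2 = 1287.2 kN. φR_n = 0.75 × 1287.2 = 965.4 kN.
Governing: min(2486.4, 1650.2, 585.6, 965.4) = 585.6 kN → net-section rupture.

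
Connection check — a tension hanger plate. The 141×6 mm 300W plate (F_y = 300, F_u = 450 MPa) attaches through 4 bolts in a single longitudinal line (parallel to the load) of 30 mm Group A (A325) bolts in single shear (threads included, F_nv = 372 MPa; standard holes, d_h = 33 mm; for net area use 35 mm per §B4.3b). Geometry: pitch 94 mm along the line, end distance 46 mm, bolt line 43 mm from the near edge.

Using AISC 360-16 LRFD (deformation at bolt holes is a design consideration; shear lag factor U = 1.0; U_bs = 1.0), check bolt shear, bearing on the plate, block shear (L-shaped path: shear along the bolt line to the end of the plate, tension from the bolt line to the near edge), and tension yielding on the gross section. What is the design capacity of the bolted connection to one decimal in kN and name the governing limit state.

228.4 kN (gross-section yield governs)

Bolt shear: A_b = π(30)²/4 = 706.86 mm². φR_n = 0.75 × 372 × 706.86 × 4 × 1 = 788.9 kN.
Bearing (6 mm plate, F_u = 450 MPa): end bolts L_c = 46 − 33/2 = 29.5, R_n = min(1.2×29.5×6×450, 2.4×30×6×450) = 95.58 kN/bolt; interior L_c = 94 − 33 = 61, R_n = 194.4 kN/bolt. φR_n = 0.75 × (1×95.58 + 3×194.4) = 509.1 kN.
Block shear: shear path 1×[46+3×94] = 1×328 mm, A_gv = 1968, A_nv = 1×(328 − 3.5×35)×6 = 1233 mm²; tension to near edge: (43 − 0.5×35)×6 = 153 mm². R_n = min(0.6×450×1233, 0.6×300×1968) + 1.0×450×153 = min(332.91, 354.24) + 68.85 = 401.76 kN. φR_n = 0.75 × 401.76 = 301.3 kN.
Tension yield (gross): A_g = 141×6 = 846 mm². φR_n = 0.90 × 300 × 846 = 228.4 kN.
Governing: min(788.9, 509.1, 301.3, 228.4) = 228.4 kN → gross-section yield.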